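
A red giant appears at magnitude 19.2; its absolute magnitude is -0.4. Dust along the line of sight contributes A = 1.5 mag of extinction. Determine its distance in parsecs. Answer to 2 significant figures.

m − M = 5 log₁₀(d/10 pc) + A  ⇒  19.2 − (-0.4) − 1.5 = 5 log₁₀(d/10)
18.100 = 5 log₁₀(d/10)
log₁₀ d = (m − M − A)/5 + 1 = 4.6200
d = 10^4.6200 = 41690 pc

d ≈ 42000 pc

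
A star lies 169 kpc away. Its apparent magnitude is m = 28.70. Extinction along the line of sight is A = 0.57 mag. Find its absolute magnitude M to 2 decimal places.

M ≈ 6.99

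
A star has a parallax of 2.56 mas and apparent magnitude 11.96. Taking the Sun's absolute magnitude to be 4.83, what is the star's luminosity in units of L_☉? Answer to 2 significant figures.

d = 1/p = 1000/2.56 mas = 390.6 pc
M = m − 5 log₁₀ d + 5 = 11.96 − 5·2.5918 + 5 = 4.001
M − M_☉ = 4.001 − 4.83 = -0.829
L/L_☉ = 10^(−0.4 × -0.829) = 2.145

L/L_☉ ≈ 2.1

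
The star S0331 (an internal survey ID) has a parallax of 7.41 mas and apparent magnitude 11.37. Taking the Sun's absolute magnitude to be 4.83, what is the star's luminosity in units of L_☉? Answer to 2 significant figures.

L/L_☉ ≈ 0.44

d = 1/p = 1000/7.41 mas = 135.0 pc
M = m − 5 log₁₀ d + 5 = 11.37 − 5·2.1302 + 5 = 5.719
M − M_☉ = 5.719 − 4.83 = 0.889
L/L_☉ = 10^(−0.4 × 0.889) = 0.4409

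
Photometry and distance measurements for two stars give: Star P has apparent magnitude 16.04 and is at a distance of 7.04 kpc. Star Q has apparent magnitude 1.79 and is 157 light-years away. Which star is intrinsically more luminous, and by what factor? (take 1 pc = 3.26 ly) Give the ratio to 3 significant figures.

Star Q is more luminous, by a factor of 23.5.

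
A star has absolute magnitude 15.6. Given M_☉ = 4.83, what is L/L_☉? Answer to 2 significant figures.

L/L_☉ ≈ 4.9×10^-5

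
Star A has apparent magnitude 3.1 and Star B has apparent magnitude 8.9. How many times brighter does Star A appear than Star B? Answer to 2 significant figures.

Magnitude difference = -5.8
Flux ratio = 10^(−0.4 Δm) = 10^(−0.4 × -5.8) = 10^2.320 = 208.9

210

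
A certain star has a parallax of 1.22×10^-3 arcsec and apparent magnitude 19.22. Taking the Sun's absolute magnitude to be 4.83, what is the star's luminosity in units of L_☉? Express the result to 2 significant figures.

L/L_☉ ≈ 0.012

d = 1/p = 1/1.22×10^-3″ = 819.7 pc
M = m − 5 log₁₀ d + 5 = 19.22 − 5·2.9136 + 5 = 9.652
M − M_☉ = 9.652 − 4.83 = 4.822
L/L_☉ = 10^(−0.4 × 4.822) = 0.01178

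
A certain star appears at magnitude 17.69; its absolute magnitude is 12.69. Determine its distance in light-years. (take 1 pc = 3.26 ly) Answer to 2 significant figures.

d ≈ 330 ly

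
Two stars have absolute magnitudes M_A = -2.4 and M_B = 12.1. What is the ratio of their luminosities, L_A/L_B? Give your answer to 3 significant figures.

ΔM = M_A − M_B = -14.5
L_A/L_B = 10^(−0.4 ΔM) = 10^5.800 = 631000

L_A/L_B ≈ 631000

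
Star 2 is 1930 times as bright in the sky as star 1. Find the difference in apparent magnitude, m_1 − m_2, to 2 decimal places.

m_1 − m_2 ≈ 8.21

Pogson: Δm = −2.5 log₁₀(ratio) = −2.5 log₁₀(1930) = −2.5 × 3.2856 = -8.214
Star 2 is brighter so has the smaller magnitude: m_1 − m_2 is positive.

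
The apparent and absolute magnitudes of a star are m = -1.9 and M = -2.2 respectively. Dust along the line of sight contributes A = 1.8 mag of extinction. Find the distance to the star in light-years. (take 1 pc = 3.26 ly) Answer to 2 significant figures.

m − M = 5 log₁₀(d/10 pc) + A  ⇒  -1.9 − (-2.2) − 1.8 = 5 log₁₀(d/10)
-1.500 = 5 log₁₀(d/10)
log₁₀ d = (m − M − A)/5 + 1 = 0.7000
d = 10^0.7000 = 5.012 pc
= 16.34 ly

d ≈ 16 ly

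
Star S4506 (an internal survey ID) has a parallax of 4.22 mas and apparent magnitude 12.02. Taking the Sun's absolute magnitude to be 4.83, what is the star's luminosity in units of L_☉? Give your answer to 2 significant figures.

d = 1/p = 1000/4.22 mas = 237.0 pc
M = m − 5 log₁₀ d + 5 = 12.02 − 5·2.3747 + 5 = 5.147
M − M_☉ = 5.147 − 4.83 = 0.317
L/L_☉ = 10^(−0.4 × 0.317) = 0.7471

L/L_☉ ≈ 0.75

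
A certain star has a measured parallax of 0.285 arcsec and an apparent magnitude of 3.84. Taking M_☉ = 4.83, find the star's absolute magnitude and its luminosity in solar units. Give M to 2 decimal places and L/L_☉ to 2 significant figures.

M ≈ 6.11; L/L_☉ ≈ 0.31

d = 1/p = 1/0.285″ = 3.509 pc
M = m − 5 log₁₀ d + 5 = 3.84 − 5·0.5452 + 5 = 6.114
M − M_☉ = 6.114 − 4.83 = 1.284
L/L_☉ = 10^(−0.4 × 1.284) = 0.3064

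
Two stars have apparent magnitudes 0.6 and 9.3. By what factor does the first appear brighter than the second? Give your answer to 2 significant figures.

Magnitude difference = -8.7
Flux ratio = 10^(−0.4 Δm) = 10^(−0.4 × -8.7) = 10^3.480 = 3020

3000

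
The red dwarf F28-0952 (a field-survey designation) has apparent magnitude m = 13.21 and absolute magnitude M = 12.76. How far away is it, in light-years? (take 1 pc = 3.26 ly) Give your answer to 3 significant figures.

d ≈ 40.1 ly

Distance modulus: m − M = 13.21 − (12.76) = 0.450
m − M = 5 log₁₀ d − 5
log₁₀ d = (m − M)/5 + 1 = 1.0900
d = 10^1.0900 = 12.30 pc
= 40.11 ly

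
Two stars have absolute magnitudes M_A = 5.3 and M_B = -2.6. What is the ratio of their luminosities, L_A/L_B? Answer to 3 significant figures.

L_A/L_B ≈ 6.92×10^-4

ΔM = M_A − M_B = 7.9
L_A/L_B = 10^(−0.4 ΔM) = 10^-3.160 = 6.918×10^-4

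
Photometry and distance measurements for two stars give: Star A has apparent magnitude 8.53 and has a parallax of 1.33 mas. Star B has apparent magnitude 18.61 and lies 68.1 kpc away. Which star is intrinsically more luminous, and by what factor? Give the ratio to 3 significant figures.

Star A: p = 1.33 mas = 1.33×10^-3″ → d = 1/p = 751.9 pc
Star A: M = m − 5 log₁₀ d + 5 = 8.53 − 5·2.8761 + 5 = -0.851
Star B: d = 68.1 kpc = 68100 pc
Star B: M = m − 5 log₁₀ d + 5 = 18.61 − 5·4.8331 + 5 = -0.556
ΔM = M_A − M_B = -0.851 − (-0.556) = -0.295; smaller M is more luminous → Star A.
L ratio = 10^(0.4 |ΔM|) = 10^0.118 = 1.312

Star A is more luminous, by a factor of 1.31.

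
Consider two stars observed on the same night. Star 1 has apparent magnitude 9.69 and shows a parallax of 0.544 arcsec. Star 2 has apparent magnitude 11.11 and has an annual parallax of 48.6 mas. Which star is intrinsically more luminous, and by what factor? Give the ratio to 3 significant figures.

Star 1: d = 1/p = 1/0.544″ = 1.838 pc
Star 1: M = m − 5 log₁₀ d + 5 = 9.69 − 5·0.2644 + 5 = 13.368
Star 2: p = 48.6 mas = 0.0486″ → d = 1/p = 20.58 pc
Star 2: M = m − 5 log₁₀ d + 5 = 11.11 − 5·1.3134 + 5 = 9.543
ΔM = M_1 − M_2 = 13.368 − (9.543) = 3.825; smaller M is more luminous → Star 2.
L ratio = 10^(0.4 |ΔM|) = 10^1.530 = 33.88

Star 2 is more luminous, by a factor of 33.9.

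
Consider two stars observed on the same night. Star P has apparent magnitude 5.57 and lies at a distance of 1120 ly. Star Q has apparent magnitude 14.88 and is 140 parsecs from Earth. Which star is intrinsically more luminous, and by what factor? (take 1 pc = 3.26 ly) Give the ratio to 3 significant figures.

Star P: d = 1120 ly / 3.26 = 343.6 pc
Star P: M = m − 5 log₁₀ d + 5 = 5.57 − 5·2.5360 + 5 = -2.110
Star Q: M = m − 5 log₁₀ d + 5 = 14.88 − 5·2.1461 + 5 = 9.149
ΔM = M_P − M_Q = -2.110 − (9.149) = -11.259; smaller M is more luminous → Star P.
L ratio = 10^(0.4 |ΔM|) = 10^4.504 = 31900

Star P is more luminous, by a factor of 31900.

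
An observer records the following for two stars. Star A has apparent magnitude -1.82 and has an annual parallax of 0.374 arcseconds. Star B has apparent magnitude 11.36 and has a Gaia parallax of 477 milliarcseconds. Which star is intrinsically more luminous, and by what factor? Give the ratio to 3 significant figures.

Star A: d = 1/p = 1/0.374″ = 2.674 pc
Star A: M = m − 5 log₁₀ d + 5 = -1.82 − 5·0.4271 + 5 = 1.044
Star B: p = 477 mas = 0.477″ → d = 1/p = 2.096 pc
Star B: M = m − 5 log₁₀ d + 5 = 11.36 − 5·0.3215 + 5 = 14.753
ΔM = M_A − M_B = 1.044 − (14.753) = -13.708; smaller M is more luminous → Star A.
L ratio = 10^(0.4 |ΔM|) = 10^5.483 = 304300

Star A is more luminous, by a factor of 304000.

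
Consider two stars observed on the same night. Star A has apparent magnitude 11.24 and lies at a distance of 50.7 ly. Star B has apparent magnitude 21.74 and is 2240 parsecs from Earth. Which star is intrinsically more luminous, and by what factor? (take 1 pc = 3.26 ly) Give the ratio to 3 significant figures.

Star B is more luminous, by a factor of 1.31.

Star A: d = 50.7 ly / 3.26 = 15.55 pc
Star A: M = m − 5 log₁₀ d + 5 = 11.24 − 5·1.1918 + 5 = 10.281
Star B: M = m − 5 log₁₀ d + 5 = 21.74 − 5·3.3502 + 5 = 9.989
ΔM = M_A − M_B = 10.281 − (9.989) = 0.292; smaller M is more luminous → Star B.
L ratio = 10^(0.4 |ΔM|) = 10^0.117 = 1.309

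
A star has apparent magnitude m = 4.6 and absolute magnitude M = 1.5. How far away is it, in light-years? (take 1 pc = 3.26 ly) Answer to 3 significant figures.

d ≈ 136 ly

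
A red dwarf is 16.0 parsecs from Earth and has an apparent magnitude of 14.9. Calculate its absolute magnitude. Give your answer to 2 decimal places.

5 log₁₀(d/10 pc) = 5 log₁₀(16.00) − 5 = 1.021
M = m − 5 log₁₀(d/10) = 14.9 − 1.021 = 13.879

M ≈ 13.88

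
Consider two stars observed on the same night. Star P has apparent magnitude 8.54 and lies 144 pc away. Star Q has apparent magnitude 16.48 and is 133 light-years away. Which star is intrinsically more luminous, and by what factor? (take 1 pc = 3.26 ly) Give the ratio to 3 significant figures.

Star P is more luminous, by a factor of 18700.

Star P: M = m − 5 log₁₀ d + 5 = 8.54 − 5·2.1584 + 5 = 2.748
Star Q: d = 133 ly / 3.26 = 40.80 pc
Star Q: M = m − 5 log₁₀ d + 5 = 16.48 − 5·1.6106 + 5 = 13.427
ΔM = M_P − M_Q = 2.748 − (13.427) = -10.679; smaller M is more luminous → Star P.
L ratio = 10^(0.4 |ΔM|) = 10^4.271 = 18680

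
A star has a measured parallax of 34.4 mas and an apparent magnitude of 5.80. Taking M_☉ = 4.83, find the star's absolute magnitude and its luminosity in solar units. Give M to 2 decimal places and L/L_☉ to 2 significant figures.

M ≈ 3.48; L/L_☉ ≈ 3.5

d = 1/p = 1000/34.4 mas = 29.07 pc
M = m − 5 log₁₀ d + 5 = 5.80 − 5·1.4634 + 5 = 3.483
M − M_☉ = 3.483 − 4.83 = -1.347
L/L_☉ = 10^(−0.4 × -1.347) = 3.458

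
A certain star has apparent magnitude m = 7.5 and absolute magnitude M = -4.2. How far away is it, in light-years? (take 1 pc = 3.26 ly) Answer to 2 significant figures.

d ≈ 7100 ly

Distance modulus: m − M = 7.5 − (-4.2) = 11.700
m − M = 5 log₁₀ d − 5
log₁₀ d = (m − M)/5 + 1 = 3.3400
d = 10^3.3400 = 2188 pc
= 7132 ly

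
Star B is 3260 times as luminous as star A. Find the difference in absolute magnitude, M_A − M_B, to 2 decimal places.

Pogson: ΔM = −2.5 log₁₀(ratio) = −2.5 log₁₀(3260) = −2.5 × 3.5132 = -8.783
Star B is brighter so has the smaller magnitude: M_A − M_B is positive.

M_A − M_B ≈ 8.78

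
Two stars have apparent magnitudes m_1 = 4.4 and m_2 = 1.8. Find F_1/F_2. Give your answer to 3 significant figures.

Magnitude difference = 2.6
Flux ratio = 10^(−0.4 Δm) = 10^(−0.4 × 2.6) = 10^-1.040 = 0.09120

F_1/F_2 ≈ 0.0912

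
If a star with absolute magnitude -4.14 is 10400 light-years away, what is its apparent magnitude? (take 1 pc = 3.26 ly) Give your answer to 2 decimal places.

m ≈ 8.38

d = 10400 ly / 3.26 = 3190 pc
m = M + 5 log₁₀ d − 5 = -4.14 + 5·3.5038 − 5 = 8.379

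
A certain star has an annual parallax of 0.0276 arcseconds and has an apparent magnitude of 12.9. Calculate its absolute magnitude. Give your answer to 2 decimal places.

M ≈ 10.10

d = 1/p = 1/0.0276″ = 36.23 pc
5 log₁₀(d/10 pc) = 5 log₁₀(36.23) − 5 = 2.795
M = m − 5 log₁₀(d/10) = 12.9 − 2.795 = 10.105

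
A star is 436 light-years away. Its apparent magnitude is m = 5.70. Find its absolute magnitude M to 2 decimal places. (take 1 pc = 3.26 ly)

M ≈ 0.07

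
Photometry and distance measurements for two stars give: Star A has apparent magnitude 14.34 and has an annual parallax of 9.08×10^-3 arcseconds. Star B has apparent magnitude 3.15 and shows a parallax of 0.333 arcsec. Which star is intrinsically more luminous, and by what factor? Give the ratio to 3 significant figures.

Star A: d = 1/p = 1/9.08×10^-3″ = 110.1 pc
Star A: M = m − 5 log₁₀ d + 5 = 14.34 − 5·2.0419 + 5 = 9.130
Star B: d = 1/p = 1/0.333″ = 3.003 pc
Star B: M = m − 5 log₁₀ d + 5 = 3.15 − 5·0.4776 + 5 = 5.762
ΔM = M_A − M_B = 9.130 − (5.762) = 3.368; smaller M is more luminous → Star B.
L ratio = 10^(0.4 |ΔM|) = 10^1.347 = 22.25

Star B is more luminous, by a factor of 22.2.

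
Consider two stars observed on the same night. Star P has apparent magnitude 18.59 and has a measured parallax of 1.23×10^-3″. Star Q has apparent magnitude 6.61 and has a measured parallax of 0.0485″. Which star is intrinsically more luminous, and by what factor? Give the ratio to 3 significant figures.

Star P: d = 1/p = 1/1.23×10^-3″ = 813.0 pc
Star P: M = m − 5 log₁₀ d + 5 = 18.59 − 5·2.9101 + 5 = 9.040
Star Q: d = 1/p = 1/0.0485″ = 20.62 pc
Star Q: M = m − 5 log₁₀ d + 5 = 6.61 − 5·1.3143 + 5 = 5.039
ΔM = M_P − M_Q = 9.040 − (5.039) = 4.001; smaller M is more luminous → Star Q.
L ratio = 10^(0.4 |ΔM|) = 10^1.600 = 39.84

Star Q is more luminous, by a factor of 39.8.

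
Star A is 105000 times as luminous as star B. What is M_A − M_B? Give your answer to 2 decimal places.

M_A − M_B ≈ -12.55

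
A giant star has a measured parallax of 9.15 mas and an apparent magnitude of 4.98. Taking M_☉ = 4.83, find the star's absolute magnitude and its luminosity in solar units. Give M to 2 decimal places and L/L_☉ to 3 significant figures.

d = 1/p = 1000/9.15 mas = 109.3 pc
M = m − 5 log₁₀ d + 5 = 4.98 − 5·2.0386 + 5 = -0.213
M − M_☉ = -0.213 − 4.83 = -5.043
L/L_☉ = 10^(−0.4 × -5.043) = 104.0

M ≈ -0.21; L/L_☉ ≈ 104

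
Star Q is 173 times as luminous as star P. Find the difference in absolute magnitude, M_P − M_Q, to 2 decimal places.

Pogson: ΔM = −2.5 log₁₀(ratio) = −2.5 log₁₀(173) = −2.5 × 2.2380 = -5.595
Star Q is brighter so has the smaller magnitude: M_P − M_Q is positive.

M_P − M_Q ≈ 5.60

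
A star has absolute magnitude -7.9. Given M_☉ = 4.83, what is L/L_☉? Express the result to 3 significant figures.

M − M_☉ = -7.9 − 4.83 = -12.730
L/L_☉ = 10^(−0.4 (M − M_☉)) = 10^5.092 = 123600

L/L_☉ ≈ 124000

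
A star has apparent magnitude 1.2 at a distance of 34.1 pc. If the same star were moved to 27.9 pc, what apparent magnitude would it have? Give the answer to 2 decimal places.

m ≈ 0.76

Flux ∝ 1/d², so Δm = 5 log₁₀(d₂/d₁) = 5 log₁₀(27.9/34.1) = -0.436
m₂ = m₁ + Δm = 1.2 + (-0.436) = 0.764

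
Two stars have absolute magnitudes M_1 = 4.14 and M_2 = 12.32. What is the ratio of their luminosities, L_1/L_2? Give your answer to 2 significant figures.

ΔM = M_1 − M_2 = -8.18
L_1/L_2 = 10^(−0.4 ΔM) = 10^3.272 = 1871

L_1/L_2 ≈ 1900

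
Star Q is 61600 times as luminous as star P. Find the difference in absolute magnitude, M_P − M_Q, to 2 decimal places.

Pogson: ΔM = −2.5 log₁₀(ratio) = −2.5 log₁₀(61600) = −2.5 × 4.7896 = -11.974
Star Q is brighter so has the smaller magnitude: M_P − M_Q is positive.

M_P − M_Q ≈ 11.97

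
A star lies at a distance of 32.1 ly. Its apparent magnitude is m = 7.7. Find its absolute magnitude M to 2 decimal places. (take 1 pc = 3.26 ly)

M ≈ 7.73

d = 32.1 ly / 3.26 = 9.847 pc
5 log₁₀(d/10 pc) = 5 log₁₀(9.847) − 5 = -0.034
M = m − 5 log₁₀(d/10) = 7.7 + 0.034 = 7.734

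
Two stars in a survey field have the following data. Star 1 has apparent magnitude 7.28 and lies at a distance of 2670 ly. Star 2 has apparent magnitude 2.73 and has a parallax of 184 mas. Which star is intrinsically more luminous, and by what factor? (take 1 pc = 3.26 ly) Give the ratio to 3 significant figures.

Star 1 is more luminous, by a factor of 344.

Star 1: d = 2670 ly / 3.26 = 819.0 pc
Star 1: M = m − 5 log₁₀ d + 5 = 7.28 − 5·2.9133 + 5 = -2.286
Star 2: p = 184 mas = 0.184″ → d = 1/p = 5.435 pc
Star 2: M = m − 5 log₁₀ d + 5 = 2.73 − 5·0.7352 + 5 = 4.054
ΔM = M_1 − M_2 = -2.286 − (4.054) = -6.341; smaller M is more luminous → Star 1.
L ratio = 10^(0.4 |ΔM|) = 10^2.536 = 343.7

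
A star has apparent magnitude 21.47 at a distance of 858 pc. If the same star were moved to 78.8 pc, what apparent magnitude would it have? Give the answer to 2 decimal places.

m ≈ 16.29

Flux ∝ 1/d², so Δm = 5 log₁₀(d₂/d₁) = 5 log₁₀(78.8/858) = -5.185
m₂ = m₁ + Δm = 21.47 + (-5.185) = 16.285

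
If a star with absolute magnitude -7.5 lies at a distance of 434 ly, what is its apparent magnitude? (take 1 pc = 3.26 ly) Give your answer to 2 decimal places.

d = 434 ly / 3.26 = 133.1 pc
m = M + 5 log₁₀ d − 5 = -7.5 + 5·2.1243 − 5 = -1.879

m ≈ -1.88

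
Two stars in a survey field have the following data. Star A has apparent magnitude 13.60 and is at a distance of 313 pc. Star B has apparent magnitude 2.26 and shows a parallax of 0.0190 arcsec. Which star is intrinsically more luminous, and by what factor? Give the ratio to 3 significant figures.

Star B is more luminous, by a factor of 971.

Star A: M = m − 5 log₁₀ d + 5 = 13.60 − 5·2.4955 + 5 = 6.122
Star B: d = 1/p = 1/0.0190″ = 52.63 pc
Star B: M = m − 5 log₁₀ d + 5 = 2.26 − 5·1.7212 + 5 = -1.346
ΔM = M_A − M_B = 6.122 − (-1.346) = 7.469; smaller M is more luminous → Star B.
L ratio = 10^(0.4 |ΔM|) = 10^2.987 = 971.4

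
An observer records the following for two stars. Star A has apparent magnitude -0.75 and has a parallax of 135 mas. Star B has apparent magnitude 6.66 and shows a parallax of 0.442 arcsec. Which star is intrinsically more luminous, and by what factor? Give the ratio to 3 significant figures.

Star A is more luminous, by a factor of 9870.

Star A: p = 135 mas = 0.135″ → d = 1/p = 7.407 pc
Star A: M = m − 5 log₁₀ d + 5 = -0.75 − 5·0.8697 + 5 = -0.098
Star B: d = 1/p = 1/0.442″ = 2.262 pc
Star B: M = m − 5 log₁₀ d + 5 = 6.66 − 5·0.3546 + 5 = 9.887
ΔM = M_A − M_B = -0.098 − (9.887) = -9.985; smaller M is more luminous → Star A.
L ratio = 10^(0.4 |ΔM|) = 10^3.994 = 9867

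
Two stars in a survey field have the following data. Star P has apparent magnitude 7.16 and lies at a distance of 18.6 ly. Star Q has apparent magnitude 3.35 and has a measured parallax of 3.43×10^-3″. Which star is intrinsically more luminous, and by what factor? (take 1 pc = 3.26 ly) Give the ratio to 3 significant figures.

Star Q is more luminous, by a factor of 87300.

Star P: d = 18.6 ly / 3.26 = 5.706 pc
Star P: M = m − 5 log₁₀ d + 5 = 7.16 − 5·0.7563 + 5 = 8.379
Star Q: d = 1/p = 1/3.43×10^-3″ = 291.5 pc
Star Q: M = m − 5 log₁₀ d + 5 = 3.35 − 5·2.4647 + 5 = -3.974
ΔM = M_P − M_Q = 8.379 − (-3.974) = 12.352; smaller M is more luminous → Star Q.
L ratio = 10^(0.4 |ΔM|) = 10^4.941 = 87260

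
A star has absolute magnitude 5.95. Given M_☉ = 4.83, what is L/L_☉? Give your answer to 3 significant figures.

M − M_☉ = 5.95 − 4.83 = 1.120
L/L_☉ = 10^(−0.4 (M − M_☉)) = 10^-0.448 = 0.3565

L/L_☉ ≈ 0.356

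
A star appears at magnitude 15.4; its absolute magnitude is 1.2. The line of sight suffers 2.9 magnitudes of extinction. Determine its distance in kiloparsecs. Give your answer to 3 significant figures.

m − M = 5 log₁₀(d/10 pc) + A  ⇒  15.4 − (1.2) − 2.9 = 5 log₁₀(d/10)
11.300 = 5 log₁₀(d/10)
log₁₀ d = (m − M − A)/5 + 1 = 3.2600
d = 10^3.2600 = 1820 pc
= 1.820 kpc

d ≈ 1.82 kpc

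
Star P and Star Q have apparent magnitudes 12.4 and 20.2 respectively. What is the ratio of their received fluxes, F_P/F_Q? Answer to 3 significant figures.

F_P/F_Q ≈ 1320

Δm = 12.4 − (20.2) = -7.8
Flux ratio = 10^(−0.4 Δm) = 10^(−0.4 × -7.8) = 10^3.120 = 1318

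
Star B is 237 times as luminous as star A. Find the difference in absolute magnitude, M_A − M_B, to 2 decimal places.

M_A − M_B ≈ 5.94

Pogson: ΔM = −2.5 log₁₀(ratio) = −2.5 log₁₀(237) = −2.5 × 2.3747 = -5.937
Star B is brighter so has the smaller magnitude: M_A − M_B is positive.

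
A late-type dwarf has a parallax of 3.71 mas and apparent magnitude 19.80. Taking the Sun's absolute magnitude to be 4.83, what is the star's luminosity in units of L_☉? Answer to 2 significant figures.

d = 1/p = 1000/3.71 mas = 269.5 pc
M = m − 5 log₁₀ d + 5 = 19.80 − 5·2.4306 + 5 = 12.647
M − M_☉ = 12.647 − 4.83 = 7.817
L/L_☉ = 10^(−0.4 × 7.817) = 7.469×10^-4

L/L_☉ ≈ 7.5×10^-4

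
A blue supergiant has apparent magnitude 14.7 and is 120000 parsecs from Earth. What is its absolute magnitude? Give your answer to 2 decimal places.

5 log₁₀(d/10 pc) = 5 log₁₀(120000) − 5 = 20.396
M = m − 5 log₁₀(d/10) = 14.7 − 20.396 = -5.696

M ≈ -5.70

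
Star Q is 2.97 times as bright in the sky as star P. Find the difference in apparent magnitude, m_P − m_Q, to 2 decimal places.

m_P − m_Q ≈ 1.18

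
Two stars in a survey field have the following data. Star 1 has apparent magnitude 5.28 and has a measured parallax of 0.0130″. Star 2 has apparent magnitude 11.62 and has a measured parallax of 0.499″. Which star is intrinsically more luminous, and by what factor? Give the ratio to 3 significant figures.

Star 1: d = 1/p = 1/0.0130″ = 76.92 pc
Star 1: M = m − 5 log₁₀ d + 5 = 5.28 − 5·1.8861 + 5 = 0.850
Star 2: d = 1/p = 1/0.499″ = 2.004 pc
Star 2: M = m − 5 log₁₀ d + 5 = 11.62 − 5·0.3019 + 5 = 15.111
ΔM = M_1 − M_2 = 0.850 − (15.111) = -14.261; smaller M is more luminous → Star 1.
L ratio = 10^(0.4 |ΔM|) = 10^5.704 = 506200

Star 1 is more luminous, by a factor of 506000.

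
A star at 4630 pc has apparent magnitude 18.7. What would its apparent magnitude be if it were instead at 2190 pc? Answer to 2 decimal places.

m ≈ 17.07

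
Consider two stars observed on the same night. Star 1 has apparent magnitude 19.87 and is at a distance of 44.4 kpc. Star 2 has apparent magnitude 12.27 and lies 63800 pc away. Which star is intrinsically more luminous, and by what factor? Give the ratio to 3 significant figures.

Star 1: d = 44.4 kpc = 44400 pc
Star 1: M = m − 5 log₁₀ d + 5 = 19.87 − 5·4.6474 + 5 = 1.633
Star 2: M = m − 5 log₁₀ d + 5 = 12.27 − 5·4.8048 + 5 = -6.754
ΔM = M_1 − M_2 = 1.633 − (-6.754) = 8.387; smaller M is more luminous → Star 2.
L ratio = 10^(0.4 |ΔM|) = 10^3.355 = 2264

Star 2 is more luminous, by a factor of 2260.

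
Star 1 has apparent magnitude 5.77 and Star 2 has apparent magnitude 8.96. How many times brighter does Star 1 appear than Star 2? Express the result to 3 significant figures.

18.9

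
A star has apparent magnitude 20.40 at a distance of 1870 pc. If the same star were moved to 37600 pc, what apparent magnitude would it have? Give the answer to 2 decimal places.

m ≈ 26.92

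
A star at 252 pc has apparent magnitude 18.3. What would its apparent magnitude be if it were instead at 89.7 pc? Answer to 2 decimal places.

m ≈ 16.06

Flux ∝ 1/d², so Δm = 5 log₁₀(d₂/d₁) = 5 log₁₀(89.7/252) = -2.243
m₂ = m₁ + Δm = 18.3 + (-2.243) = 16.057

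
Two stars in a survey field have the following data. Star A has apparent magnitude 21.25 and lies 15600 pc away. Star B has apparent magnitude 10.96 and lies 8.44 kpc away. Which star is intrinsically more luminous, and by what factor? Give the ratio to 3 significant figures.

Star B is more luminous, by a factor of 3820.

Star A: M = m − 5 log₁₀ d + 5 = 21.25 − 5·4.1931 + 5 = 5.284
Star B: d = 8.44 kpc = 8440 pc
Star B: M = m − 5 log₁₀ d + 5 = 10.96 − 5·3.9263 + 5 = -3.672
ΔM = M_A − M_B = 5.284 − (-3.672) = 8.956; smaller M is more luminous → Star B.
L ratio = 10^(0.4 |ΔM|) = 10^3.582 = 3823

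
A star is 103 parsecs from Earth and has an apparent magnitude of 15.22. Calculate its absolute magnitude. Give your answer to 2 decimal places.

M ≈ 10.16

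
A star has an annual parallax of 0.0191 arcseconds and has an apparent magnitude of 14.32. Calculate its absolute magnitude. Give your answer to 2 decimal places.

d = 1/p = 1/0.0191″ = 52.36 pc
5 log₁₀(d/10 pc) = 5 log₁₀(52.36) − 5 = 3.595
M = m − 5 log₁₀(d/10) = 14.32 − 3.595 = 10.725

M ≈ 10.73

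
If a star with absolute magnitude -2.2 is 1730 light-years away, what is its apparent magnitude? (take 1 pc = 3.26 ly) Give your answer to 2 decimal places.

m ≈ 6.42

d = 1730 ly / 3.26 = 530.7 pc
m = M + 5 log₁₀ d − 5 = -2.2 + 5·2.7248 − 5 = 6.424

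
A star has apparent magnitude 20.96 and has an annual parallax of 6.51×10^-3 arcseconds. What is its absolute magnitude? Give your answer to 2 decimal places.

M ≈ 15.03

d = 1/p = 1/6.51×10^-3″ = 153.6 pc
5 log₁₀(d/10 pc) = 5 log₁₀(153.6) − 5 = 5.932
M = m − 5 log₁₀(d/10) = 20.96 − 5.932 = 15.028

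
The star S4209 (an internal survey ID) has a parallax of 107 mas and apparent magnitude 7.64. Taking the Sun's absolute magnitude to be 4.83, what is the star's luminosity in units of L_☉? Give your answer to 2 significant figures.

L/L_☉ ≈ 0.066

d = 1/p = 1000/107 mas = 9.346 pc
M = m − 5 log₁₀ d + 5 = 7.64 − 5·0.9706 + 5 = 7.787
M − M_☉ = 7.787 − 4.83 = 2.957
L/L_☉ = 10^(−0.4 × 2.957) = 0.06565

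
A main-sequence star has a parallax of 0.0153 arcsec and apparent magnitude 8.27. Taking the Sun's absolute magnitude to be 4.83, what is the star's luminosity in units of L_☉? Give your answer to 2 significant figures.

L/L_☉ ≈ 1.8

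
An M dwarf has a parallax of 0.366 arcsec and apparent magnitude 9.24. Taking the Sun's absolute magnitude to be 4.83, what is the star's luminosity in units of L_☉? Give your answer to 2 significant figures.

L/L_☉ ≈ 1.3×10^-3

d = 1/p = 1/0.366″ = 2.732 pc
M = m − 5 log₁₀ d + 5 = 9.24 − 5·0.4365 + 5 = 12.057
M − M_☉ = 12.057 − 4.83 = 7.227
L/L_☉ = 10^(−0.4 × 7.227) = 1.285×10^-3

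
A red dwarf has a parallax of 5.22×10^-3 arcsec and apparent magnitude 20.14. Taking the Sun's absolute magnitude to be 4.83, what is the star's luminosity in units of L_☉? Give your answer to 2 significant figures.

d = 1/p = 1/5.22×10^-3″ = 191.6 pc
M = m − 5 log₁₀ d + 5 = 20.14 − 5·2.2823 + 5 = 13.728
M − M_☉ = 13.728 − 4.83 = 8.898
L/L_☉ = 10^(−0.4 × 8.898) = 2.758×10^-4

L/L_☉ ≈ 2.8×10^-4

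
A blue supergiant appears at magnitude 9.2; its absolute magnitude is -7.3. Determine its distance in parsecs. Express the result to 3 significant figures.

d ≈ 20000 pc

μ = m − M = 16.500
m − M = 5 log₁₀ d − 5
log₁₀ d = (m − M)/5 + 1 = 4.3000
d = 10^4.3000 = 19950 pc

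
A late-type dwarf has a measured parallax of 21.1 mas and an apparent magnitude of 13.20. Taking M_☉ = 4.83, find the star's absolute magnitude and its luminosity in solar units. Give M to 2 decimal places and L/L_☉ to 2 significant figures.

d = 1/p = 1000/21.1 mas = 47.39 pc
M = m − 5 log₁₀ d + 5 = 13.20 − 5·1.6757 + 5 = 9.821
M − M_☉ = 9.821 − 4.83 = 4.991
L/L_☉ = 10^(−0.4 × 4.991) = 0.01008

M ≈ 9.82; L/L_☉ ≈ 0.010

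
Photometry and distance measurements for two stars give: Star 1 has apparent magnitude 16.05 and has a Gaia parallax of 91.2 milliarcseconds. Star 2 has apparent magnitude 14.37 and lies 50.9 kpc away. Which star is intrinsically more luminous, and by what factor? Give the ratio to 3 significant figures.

Star 1: p = 91.2 mas = 0.0912″ → d = 1/p = 10.96 pc
Star 1: M = m − 5 log₁₀ d + 5 = 16.05 − 5·1.0400 + 5 = 15.850
Star 2: d = 50.9 kpc = 50900 pc
Star 2: M = m − 5 log₁₀ d + 5 = 14.37 − 5·4.7067 + 5 = -4.164
ΔM = M_1 − M_2 = 15.850 − (-4.164) = 20.014; smaller M is more luminous → Star 2.
L ratio = 10^(0.4 |ΔM|) = 10^8.005 = 1.013×10^8

Star 2 is more luminous, by a factor of 1.01×10^8.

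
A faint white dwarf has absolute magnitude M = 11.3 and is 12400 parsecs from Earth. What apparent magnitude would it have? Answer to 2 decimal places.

m ≈ 26.77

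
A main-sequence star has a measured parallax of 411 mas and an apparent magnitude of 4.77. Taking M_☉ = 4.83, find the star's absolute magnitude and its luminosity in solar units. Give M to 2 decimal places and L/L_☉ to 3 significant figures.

M ≈ 7.84; L/L_☉ ≈ 0.0626

d = 1/p = 1000/411 mas = 2.433 pc
M = m − 5 log₁₀ d + 5 = 4.77 − 5·0.3862 + 5 = 7.839
M − M_☉ = 7.839 − 4.83 = 3.009
L/L_☉ = 10^(−0.4 × 3.009) = 0.06256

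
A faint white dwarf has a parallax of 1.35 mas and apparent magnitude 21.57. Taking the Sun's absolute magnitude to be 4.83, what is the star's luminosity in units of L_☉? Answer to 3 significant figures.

L/L_☉ ≈ 1.10×10^-3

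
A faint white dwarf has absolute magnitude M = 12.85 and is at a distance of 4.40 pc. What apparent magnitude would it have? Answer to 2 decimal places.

m = M + 5 log₁₀ d − 5 = 12.85 + 5·0.6435 − 5 = 11.067

m ≈ 11.07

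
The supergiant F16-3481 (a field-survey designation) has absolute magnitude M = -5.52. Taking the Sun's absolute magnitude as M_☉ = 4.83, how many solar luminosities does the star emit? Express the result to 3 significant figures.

M − M_☉ = -5.52 − 4.83 = -10.350
L/L_☉ = 10^(−0.4 (M − M_☉)) = 10^4.140 = 13800

L/L_☉ ≈ 13800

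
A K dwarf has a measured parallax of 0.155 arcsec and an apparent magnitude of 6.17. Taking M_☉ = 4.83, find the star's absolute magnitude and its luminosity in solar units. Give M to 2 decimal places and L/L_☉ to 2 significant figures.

M ≈ 7.12; L/L_☉ ≈ 0.12

d = 1/p = 1/0.155″ = 6.452 pc
M = m − 5 log₁₀ d + 5 = 6.17 − 5·0.8097 + 5 = 7.122
M − M_☉ = 7.122 − 4.83 = 2.292
L/L_☉ = 10^(−0.4 × 2.292) = 0.1212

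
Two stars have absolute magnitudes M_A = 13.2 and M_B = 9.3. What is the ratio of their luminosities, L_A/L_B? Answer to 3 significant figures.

ΔM = M_A − M_B = 3.9
L_A/L_B = 10^(−0.4 ΔM) = 10^-1.560 = 0.02754

L_A/L_B ≈ 0.0275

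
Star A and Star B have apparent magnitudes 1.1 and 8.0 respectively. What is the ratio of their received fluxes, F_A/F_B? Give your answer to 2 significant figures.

F_A/F_B ≈ 580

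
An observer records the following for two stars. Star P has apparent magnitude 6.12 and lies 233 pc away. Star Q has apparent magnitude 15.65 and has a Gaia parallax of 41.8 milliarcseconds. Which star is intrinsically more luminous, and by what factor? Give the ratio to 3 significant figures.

Star P is more luminous, by a factor of 615000.

Star P: M = m − 5 log₁₀ d + 5 = 6.12 − 5·2.3674 + 5 = -0.717
Star Q: p = 41.8 mas = 0.0418″ → d = 1/p = 23.92 pc
Star Q: M = m − 5 log₁₀ d + 5 = 15.65 − 5·1.3788 + 5 = 13.756
ΔM = M_P − M_Q = -0.717 − (13.756) = -14.473; smaller M is more luminous → Star P.
L ratio = 10^(0.4 |ΔM|) = 10^5.789 = 615300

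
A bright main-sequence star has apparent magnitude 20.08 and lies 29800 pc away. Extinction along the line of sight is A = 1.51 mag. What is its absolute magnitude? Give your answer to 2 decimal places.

M ≈ 1.20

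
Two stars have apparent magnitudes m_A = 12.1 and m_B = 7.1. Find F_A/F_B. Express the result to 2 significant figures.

Magnitude difference = 5.0
Flux ratio = 10^(−0.4 Δm) = 10^(−0.4 × 5.0) = 10^-2.000 = 0.01000

F_A/F_B ≈ 0.010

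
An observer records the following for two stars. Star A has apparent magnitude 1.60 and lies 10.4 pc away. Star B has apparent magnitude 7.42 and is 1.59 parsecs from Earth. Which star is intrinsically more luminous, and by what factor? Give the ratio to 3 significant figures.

Star A is more luminous, by a factor of 9100.

Star A: M = m − 5 log₁₀ d + 5 = 1.60 − 5·1.0170 + 5 = 1.515
Star B: M = m − 5 log₁₀ d + 5 = 7.42 − 5·0.2014 + 5 = 11.413
ΔM = M_A − M_B = 1.515 − (11.413) = -9.898; smaller M is more luminous → Star A.
L ratio = 10^(0.4 |ΔM|) = 10^3.959 = 9105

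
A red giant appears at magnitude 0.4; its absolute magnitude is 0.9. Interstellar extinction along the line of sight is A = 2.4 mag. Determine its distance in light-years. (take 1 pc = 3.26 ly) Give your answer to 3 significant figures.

m − M = 5 log₁₀(d/10 pc) + A  ⇒  0.4 − (0.9) − 2.4 = 5 log₁₀(d/10)
-2.900 = 5 log₁₀(d/10)
log₁₀ d = (m − M − A)/5 + 1 = 0.4200
d = 10^0.4200 = 2.630 pc
= 8.575 ly

d ≈ 8.57 ly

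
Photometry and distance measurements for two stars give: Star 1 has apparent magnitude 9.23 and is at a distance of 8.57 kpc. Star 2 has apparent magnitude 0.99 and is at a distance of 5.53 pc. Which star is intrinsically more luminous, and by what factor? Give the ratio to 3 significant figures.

Star 1: d = 8.57 kpc = 8570 pc
Star 1: M = m − 5 log₁₀ d + 5 = 9.23 − 5·3.9330 + 5 = -5.435
Star 2: M = m − 5 log₁₀ d + 5 = 0.99 − 5·0.7427 + 5 = 2.276
ΔM = M_1 − M_2 = -5.435 − (2.276) = -7.711; smaller M is more luminous → Star 1.
L ratio = 10^(0.4 |ΔM|) = 10^3.085 = 1215

Star 1 is more luminous, by a factor of 1210.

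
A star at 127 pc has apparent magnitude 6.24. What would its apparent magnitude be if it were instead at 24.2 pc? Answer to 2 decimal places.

m ≈ 2.64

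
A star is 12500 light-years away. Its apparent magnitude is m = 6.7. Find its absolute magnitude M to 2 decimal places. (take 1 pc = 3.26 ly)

M ≈ -6.22

d = 12500 ly / 3.26 = 3834 pc
5 log₁₀(d/10 pc) = 5 log₁₀(3834) − 5 = 12.918
M = m − 5 log₁₀(d/10) = 6.7 − 12.918 = -6.218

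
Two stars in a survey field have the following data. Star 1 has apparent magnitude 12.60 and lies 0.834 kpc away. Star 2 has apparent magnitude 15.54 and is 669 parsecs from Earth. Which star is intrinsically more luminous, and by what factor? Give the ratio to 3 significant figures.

Star 1 is more luminous, by a factor of 23.3.

Star 1: d = 0.834 kpc = 834.0 pc
Star 1: M = m − 5 log₁₀ d + 5 = 12.60 − 5·2.9212 + 5 = 2.994
Star 2: M = m − 5 log₁₀ d + 5 = 15.54 − 5·2.8254 + 5 = 6.413
ΔM = M_1 − M_2 = 2.994 − (6.413) = -3.419; smaller M is more luminous → Star 1.
L ratio = 10^(0.4 |ΔM|) = 10^1.367 = 23.31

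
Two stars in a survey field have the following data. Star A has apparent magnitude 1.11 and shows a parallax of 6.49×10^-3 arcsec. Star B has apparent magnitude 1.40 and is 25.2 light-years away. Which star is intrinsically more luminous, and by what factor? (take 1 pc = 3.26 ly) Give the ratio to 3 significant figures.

Star A: d = 1/p = 1/6.49×10^-3″ = 154.1 pc
Star A: M = m − 5 log₁₀ d + 5 = 1.11 − 5·2.1878 + 5 = -4.829
Star B: d = 25.2 ly / 3.26 = 7.730 pc
Star B: M = m − 5 log₁₀ d + 5 = 1.40 − 5·0.8882 + 5 = 1.959
ΔM = M_A − M_B = -4.829 − (1.959) = -6.788; smaller M is more luminous → Star A.
L ratio = 10^(0.4 |ΔM|) = 10^2.715 = 519.0

Star A is more luminous, by a factor of 519.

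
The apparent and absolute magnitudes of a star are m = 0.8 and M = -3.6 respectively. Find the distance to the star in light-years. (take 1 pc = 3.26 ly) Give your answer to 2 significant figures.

Distance modulus: m − M = 0.8 − (-3.6) = 4.400
m − M = 5 log₁₀ d − 5
log₁₀ d = (m − M)/5 + 1 = 1.8800
d = 10^1.8800 = 75.86 pc
= 247.3 ly

d ≈ 250 ly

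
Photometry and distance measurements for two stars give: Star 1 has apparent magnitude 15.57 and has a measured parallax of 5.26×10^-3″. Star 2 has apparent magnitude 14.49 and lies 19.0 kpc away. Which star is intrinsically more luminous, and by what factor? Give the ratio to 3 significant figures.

Star 1: d = 1/p = 1/5.26×10^-3″ = 190.1 pc
Star 1: M = m − 5 log₁₀ d + 5 = 15.57 − 5·2.2790 + 5 = 9.175
Star 2: d = 19.0 kpc = 19000 pc
Star 2: M = m − 5 log₁₀ d + 5 = 14.49 − 5·4.2788 + 5 = -1.904
ΔM = M_1 − M_2 = 9.175 − (-1.904) = 11.079; smaller M is more luminous → Star 2.
L ratio = 10^(0.4 |ΔM|) = 10^4.431 = 27010

Star 2 is more luminous, by a factor of 27000.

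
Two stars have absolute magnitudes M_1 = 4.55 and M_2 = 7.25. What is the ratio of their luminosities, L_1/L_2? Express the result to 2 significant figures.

L_1/L_2 ≈ 12

ΔM = M_1 − M_2 = -2.70
L_1/L_2 = 10^(−0.4 ΔM) = 10^1.080 = 12.02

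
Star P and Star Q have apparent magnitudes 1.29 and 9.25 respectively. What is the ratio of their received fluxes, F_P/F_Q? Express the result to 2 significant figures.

F_P/F_Q ≈ 1500

Δm = 1.29 − (9.25) = -7.96
Flux ratio = 10^(−0.4 Δm) = 10^(−0.4 × -7.96) = 10^3.184 = 1528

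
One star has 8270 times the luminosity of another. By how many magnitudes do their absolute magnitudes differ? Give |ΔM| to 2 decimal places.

|ΔM| ≈ 9.79

Pogson: ΔM = −2.5 log₁₀(ratio) = −2.5 log₁₀(8270) = −2.5 × 3.9175 = -9.794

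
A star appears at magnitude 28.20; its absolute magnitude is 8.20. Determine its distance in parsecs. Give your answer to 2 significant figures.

d ≈ 100000 pc

μ = m − M = 20.000
m − M = 5 log₁₀ d − 5
log₁₀ d = (m − M)/5 + 1 = 5.0000
d = 10^5.0000 = 100000 pc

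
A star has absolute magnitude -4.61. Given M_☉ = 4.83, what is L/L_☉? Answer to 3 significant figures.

M − M_☉ = -4.61 − 4.83 = -9.440
L/L_☉ = 10^(−0.4 (M − M_☉)) = 10^3.776 = 5970

L/L_☉ ≈ 5970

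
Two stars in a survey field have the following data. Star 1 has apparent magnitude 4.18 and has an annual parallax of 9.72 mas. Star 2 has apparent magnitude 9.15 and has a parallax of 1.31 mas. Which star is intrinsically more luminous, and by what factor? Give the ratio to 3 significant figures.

Star 1 is more luminous, by a factor of 1.77.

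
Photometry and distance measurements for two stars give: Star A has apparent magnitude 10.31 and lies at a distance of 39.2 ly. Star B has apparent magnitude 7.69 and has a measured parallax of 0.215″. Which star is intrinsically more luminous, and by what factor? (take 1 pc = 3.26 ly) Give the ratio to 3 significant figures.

Star A: d = 39.2 ly / 3.26 = 12.02 pc
Star A: M = m − 5 log₁₀ d + 5 = 10.31 − 5·1.0801 + 5 = 9.910
Star B: d = 1/p = 1/0.215″ = 4.651 pc
Star B: M = m − 5 log₁₀ d + 5 = 7.69 − 5·0.6676 + 5 = 9.352
ΔM = M_A − M_B = 9.910 − (9.352) = 0.557; smaller M is more luminous → Star B.
L ratio = 10^(0.4 |ΔM|) = 10^0.223 = 1.671

Star B is more luminous, by a factor of 1.67.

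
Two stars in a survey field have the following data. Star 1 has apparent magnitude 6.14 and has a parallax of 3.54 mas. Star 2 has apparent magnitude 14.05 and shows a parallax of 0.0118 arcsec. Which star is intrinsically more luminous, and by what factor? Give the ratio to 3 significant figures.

Star 1 is more luminous, by a factor of 16200.

Star 1: p = 3.54 mas = 3.54×10^-3″ → d = 1/p = 282.5 pc
Star 1: M = m − 5 log₁₀ d + 5 = 6.14 − 5·2.4510 + 5 = -1.115
Star 2: d = 1/p = 1/0.0118″ = 84.75 pc
Star 2: M = m − 5 log₁₀ d + 5 = 14.05 − 5·1.9281 + 5 = 9.409
ΔM = M_1 − M_2 = -1.115 − (9.409) = -10.524; smaller M is more luminous → Star 1.
L ratio = 10^(0.4 |ΔM|) = 10^4.210 = 16210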